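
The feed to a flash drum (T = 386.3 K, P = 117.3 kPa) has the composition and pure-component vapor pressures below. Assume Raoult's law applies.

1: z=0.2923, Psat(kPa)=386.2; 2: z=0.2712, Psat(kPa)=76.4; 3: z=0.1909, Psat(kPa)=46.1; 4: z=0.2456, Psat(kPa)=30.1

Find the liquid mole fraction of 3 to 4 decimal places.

Raoult's law: Kᵢ = Pᵢˢᵃᵗ/P = Pᵢˢᵃᵗ/117.3.
  K_1 = 386.2/117.3 = 3.292413, K_2 = 76.4/117.3 = 0.651321, K_3 = 46.1/117.3 = 0.393009, K_4 = 30.1/117.3 = 0.256607
Newton–Raphson from ψ = 0.61:
  ψ = 0.6100: g = -0.35879, g' = -0.9520 → ψ = 0.2331
  ψ = 0.2331: g = -0.02205, g' = -0.9855 → ψ = 0.2107
  ψ = 0.2107: g = 0.00038, g' = -1.0201 → ψ = 0.2111
Converged at ψ = 0.2111.
Compositions from xᵢ = zᵢ/(1+ψ(Kᵢ−1)), yᵢ = Kᵢxᵢ:
  1: x = 0.1970, y = 0.6485
  2: x = 0.2927, y = 0.1907
  3: x = 0.2190, y = 0.0861
  4: x = 0.2913, y = 0.0748

x_3 = 0.2190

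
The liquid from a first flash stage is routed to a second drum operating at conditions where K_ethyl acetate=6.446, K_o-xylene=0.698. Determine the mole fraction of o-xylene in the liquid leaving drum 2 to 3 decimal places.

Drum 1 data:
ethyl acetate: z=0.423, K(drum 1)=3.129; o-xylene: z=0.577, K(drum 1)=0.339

Drum 1:
Rachford–Rice: g(ψ₁) = Σ zᵢ(Kᵢ−1)/(1+ψ₁(Kᵢ−1)) = 0.
Feasibility: ΣzᵢKᵢ = 1.519, Σzᵢ/Kᵢ = 1.837 — both > 1, two phases present.
Binary case is linear: z₁(K₁−1)(1+ψ₁(K₂−1)) + z₂(K₂−1)(1+ψ₁(K₁−1)) = 0
⇒ ψ₁ = [z₁(K₁−1)+z₂(K₂−1)] / [−(K₁−1)(K₂−1)] = 0.5192/1.4073 = 0.369
Drum-1 compositions:
  ethyl acetate: x = 0.237, y = 0.741
  o-xylene: x = 0.763, y = 0.259
Drum-2 feed = drum-1 liquid: z₂ = (0.2369, 0.7631).
Drum 2:
Let ψ₂ = V/F and solve Σ zᵢ(Kᵢ−1)/(1+ψ₂(Kᵢ−1)) = 0.
g(0) = ΣzᵢKᵢ − 1 = 1.060 and g(1) = 1 − Σzᵢ/Kᵢ = -0.130, so a root lies in (0, 1).
Binary case is linear: z₁(K₁−1)(1+ψ₂(K₂−1)) + z₂(K₂−1)(1+ψ₂(K₁−1)) = 0
⇒ ψ₂ = [z₁(K₁−1)+z₂(K₂−1)] / [−(K₁−1)(K₂−1)] = 1.0598/1.6447 = 0.644
  ethyl acetate: x = 0.053, y = 0.339
  o-xylene: x = 0.947, y = 0.661

x_o-xylene (drum 2) = 0.947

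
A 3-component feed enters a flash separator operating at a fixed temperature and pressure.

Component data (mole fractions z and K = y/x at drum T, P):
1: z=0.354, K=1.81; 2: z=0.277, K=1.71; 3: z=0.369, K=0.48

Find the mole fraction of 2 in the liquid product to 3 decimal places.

Material balance + equilibrium reduce to Σ zᵢ(Kᵢ−1)/(1+ψ(Kᵢ−1)) = 0.
g(0) = ΣzᵢKᵢ − 1 = 0.292 and g(1) = 1 − Σzᵢ/Kᵢ = -0.126, so a root lies in (0, 1).
Newton iteration, ψ⁰ = 0.41:
  ψ = 0.410: g = 0.1237, g' = -0.376 → ψ = 0.739
  ψ = 0.739: g = -0.0033, g' = -0.414 → ψ = 0.731
Converged at ψ = 0.731.
Compositions from xᵢ = zᵢ/(1+ψ(Kᵢ−1)), yᵢ = Kᵢxᵢ:
  1: x = 0.222, y = 0.402
  2: x = 0.182, y = 0.312
  3: x = 0.595, y = 0.286

x_2 = 0.182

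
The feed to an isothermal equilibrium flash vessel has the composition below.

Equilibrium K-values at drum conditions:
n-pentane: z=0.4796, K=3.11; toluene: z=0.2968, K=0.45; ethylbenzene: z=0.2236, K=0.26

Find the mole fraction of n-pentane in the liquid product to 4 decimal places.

x_n-pentane = 0.2323

Newton iteration, β⁰ = 0.34:
  β = 0.3400: g = 0.16736, g' = -1.0784 → β = 0.4952
  β = 0.4952: g = 0.00937, g' = -0.9853 → β = 0.5047
Converged at β = 0.5047.
Compositions from xᵢ = zᵢ/(1+β(Kᵢ−1)), yᵢ = Kᵢxᵢ:
  n-pentane: x = 0.2323, y = 0.7223
  toluene: x = 0.4108, y = 0.1849
  ethylbenzene: x = 0.3569, y = 0.0928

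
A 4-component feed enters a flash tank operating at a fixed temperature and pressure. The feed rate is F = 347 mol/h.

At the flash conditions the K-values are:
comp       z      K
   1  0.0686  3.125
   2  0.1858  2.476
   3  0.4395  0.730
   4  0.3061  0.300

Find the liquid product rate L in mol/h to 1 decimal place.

L = 309.0 mol/h

Iterate (Newton) starting at β = 0.51:
  β = 0.5100: g = -0.24443, g' = -0.6090 → β = 0.1086
  β = 0.1086: g = 0.00064, g' = -0.7148 → β = 0.1095
Converged at β = 0.1095.
Then V = β·F = 0.1095·347 = 38.0 mol/h and L = F − V = 309.0 mol/h.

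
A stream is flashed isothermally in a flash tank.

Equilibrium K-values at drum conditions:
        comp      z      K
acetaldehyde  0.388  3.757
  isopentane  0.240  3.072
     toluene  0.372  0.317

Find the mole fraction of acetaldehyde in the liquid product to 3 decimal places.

Newton–Raphson from ψ = 0.5:
  ψ = 0.500: g = 0.3081, g' = -1.170 → ψ = 0.763
  ψ = 0.763: g = 0.0063, g' = -1.218 → ψ = 0.769
Converged at ψ = 0.769.
Compositions from xᵢ = zᵢ/(1+ψ(Kᵢ−1)), yᵢ = Kᵢxᵢ:
  acetaldehyde: x = 0.124, y = 0.467
  isopentane: x = 0.093, y = 0.284
  toluene: x = 0.783, y = 0.248

x_acetaldehyde = 0.124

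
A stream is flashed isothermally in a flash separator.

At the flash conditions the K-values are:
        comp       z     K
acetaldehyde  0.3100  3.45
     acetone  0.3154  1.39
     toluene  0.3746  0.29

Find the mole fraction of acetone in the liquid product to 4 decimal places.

Let ψ = V/F and solve Σ zᵢ(Kᵢ−1)/(1+ψ(Kᵢ−1)) = 0.
Feasibility: ΣzᵢKᵢ = 1.6165, Σzᵢ/Kᵢ = 1.6085 — both > 1, two phases present.
Newton iteration, ψ⁰ = 0.5:
  ψ = 0.5000: g = 0.03193, g' = -0.8634 → ψ = 0.5370
  ψ = 0.5370: g = -0.00015, g' = -0.8731 → ψ = 0.5368
Converged at ψ = 0.5368.
Compositions from xᵢ = zᵢ/(1+ψ(Kᵢ−1)), yᵢ = Kᵢxᵢ:
  acetaldehyde: x = 0.1339, y = 0.4620
  acetone: x = 0.2608, y = 0.3625
  toluene: x = 0.6053, y = 0.1755

x_acetone = 0.2608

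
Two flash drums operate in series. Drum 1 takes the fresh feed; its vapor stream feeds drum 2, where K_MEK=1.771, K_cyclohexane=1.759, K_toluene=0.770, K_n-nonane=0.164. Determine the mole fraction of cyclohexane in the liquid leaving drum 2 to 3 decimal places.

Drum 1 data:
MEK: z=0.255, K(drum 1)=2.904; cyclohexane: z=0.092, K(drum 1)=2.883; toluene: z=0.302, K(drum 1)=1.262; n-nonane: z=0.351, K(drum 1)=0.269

Drum 1:
Newton iteration, ψ₁⁰ = 0.5:
  ψ₁ = 0.500: g = 0.0035, g' = -0.811 → ψ₁ = 0.504
Converged at ψ₁ = 0.504.
Drum-1 compositions:
  MEK: x = 0.130, y = 0.378
  cyclohexane: x = 0.047, y = 0.136
  toluene: x = 0.267, y = 0.337
  n-nonane: x = 0.556, y = 0.150
Drum-2 feed = drum-1 vapor: z₂ = (0.3778, 0.1360, 0.3366, 0.1496).
Drum 2:
Rachford–Rice: g(ψ₂) = Σ zᵢ(Kᵢ−1)/(1+ψ₂(Kᵢ−1)) = 0.
Check two-phase: ΣzᵢKᵢ = 1.192 > 1 and Σzᵢ/Kᵢ = 1.640 > 1, so g(0) = 0.192 > 0 and g(1) = -0.640 < 0.
Newton–Raphson from ψ₂ = 0.5:
  ψ₂ = 0.500: g = -0.0173, g' = -0.489 → ψ₂ = 0.465
  ψ₂ = 0.465: g = -0.0004, g' = -0.466 → ψ₂ = 0.464
Converged at ψ₂ = 0.464.
  MEK: x = 0.278, y = 0.493
  cyclohexane: x = 0.101, y = 0.177
  toluene: x = 0.377, y = 0.290
  n-nonane: x = 0.244, y = 0.040

x_cyclohexane (drum 2) = 0.101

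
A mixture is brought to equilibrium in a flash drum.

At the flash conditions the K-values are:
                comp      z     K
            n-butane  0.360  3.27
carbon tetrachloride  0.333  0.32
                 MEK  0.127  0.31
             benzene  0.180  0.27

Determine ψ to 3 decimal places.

ψ = 0.235

Let ψ = V/F and solve Σ zᵢ(Kᵢ−1)/(1+ψ(Kᵢ−1)) = 0.
g(0) = ΣzᵢKᵢ − 1 = 0.372 and g(1) = 1 − Σzᵢ/Kᵢ = -1.227, so a root lies in (0, 1).
Newton–Raphson from ψ = 0.66:
  ψ = 0.660: g = -0.4982, g' = -1.365 → ψ = 0.295
  ψ = 0.295: g = -0.0714, g' = -1.157 → ψ = 0.233
  ψ = 0.233: g = 0.0022, g' = -1.235 → ψ = 0.235
Converged at ψ = 0.235.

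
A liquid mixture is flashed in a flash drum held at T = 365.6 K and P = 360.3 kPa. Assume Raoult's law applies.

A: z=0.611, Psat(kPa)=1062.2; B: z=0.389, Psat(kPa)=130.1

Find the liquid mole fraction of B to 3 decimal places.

Raoult's law: Kᵢ = Pᵢˢᵃᵗ/P = Pᵢˢᵃᵗ/360.3.
  K_A = 1062.2/360.3 = 2.94810, K_B = 130.1/360.3 = 0.36109
Iterate (Newton) starting at ψ = 0.5:
  ψ = 0.500: g = 0.2378, g' = -0.938 → ψ = 0.754
  ψ = 0.754: g = 0.0030, g' = -0.971 → ψ = 0.757
Converged at ψ = 0.757.
Compositions from xᵢ = zᵢ/(1+ψ(Kᵢ−1)), yᵢ = Kᵢxᵢ:
  A: x = 0.247, y = 0.728
  B: x = 0.753, y = 0.272

x_B = 0.753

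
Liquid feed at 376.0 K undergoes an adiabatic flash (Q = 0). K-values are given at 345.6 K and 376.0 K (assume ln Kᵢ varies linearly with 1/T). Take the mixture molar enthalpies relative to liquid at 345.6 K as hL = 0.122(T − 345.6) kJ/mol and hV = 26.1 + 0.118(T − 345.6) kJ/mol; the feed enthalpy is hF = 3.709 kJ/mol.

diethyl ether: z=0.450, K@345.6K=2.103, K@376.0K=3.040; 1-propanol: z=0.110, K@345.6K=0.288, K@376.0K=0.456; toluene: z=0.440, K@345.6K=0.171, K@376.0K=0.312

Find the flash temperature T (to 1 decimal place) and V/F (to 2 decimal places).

Adiabatic flash: solve Rachford–Rice at each trial T, then check hF = ψ·hV(T) + (1−ψ)·hL(T).
  T = 345.6 K: K = (2.103, 0.288, 0.171), RR gives ψ = 0.060, H_out = 1.562 kJ/mol
  T = 376.0 K: K = (3.040, 0.456, 0.312), RR gives ψ = 0.411, H_out = 14.391 kJ/mol
  T = 360.8 K: K = (2.548, 0.366, 0.234), RR gives ψ = 0.252, H_out = 8.427 kJ/mol
  T = 353.2 K: K = (2.320, 0.325, 0.201), RR gives ψ = 0.164, H_out = 5.203 kJ/mol
  T = 349.4 K: K = (2.210, 0.306, 0.185), RR gives ψ = 0.115, H_out = 3.451 kJ/mol
  T = 351.3 K: K = (2.264, 0.316, 0.193), RR gives ψ = 0.140, H_out = 4.342 kJ/mol
  T = 350.4 K: K = (2.238, 0.311, 0.189), RR gives ψ = 0.128, H_out = 3.924 kJ/mol
Linear interpolation between T = 349.4 (H_out = 3.451) and T = 350.4 (H_out = 3.924) on hF = 3.709 gives T ≈ 349.9 K, at which ψ = 0.12.

T = 349.9 K, V/F = 0.12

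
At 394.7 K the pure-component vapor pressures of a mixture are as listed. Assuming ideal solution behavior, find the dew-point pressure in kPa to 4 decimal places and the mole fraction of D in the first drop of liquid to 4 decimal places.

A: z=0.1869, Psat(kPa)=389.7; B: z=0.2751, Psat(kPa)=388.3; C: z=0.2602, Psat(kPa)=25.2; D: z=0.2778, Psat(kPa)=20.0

Pdew = 39.3647 kPa, x_D = 0.5468

At the dew point ψ → 1, so Σzᵢ/Kᵢ = 1 with Kᵢ = Pᵢˢᵃᵗ/P ⇒ 1/P = Σzᵢ/Pᵢˢᵃᵗ.
1/P = 0.1869/389.7 + 0.2751/388.3 + 0.2602/25.2 + 0.2778/20.0 = 0.0254035 ⇒ P = 39.3647 kPa
xᵢ = zᵢP/Pᵢˢᵃᵗ ⇒ x_D = 0.2778·39.3647/20.0 = 0.5468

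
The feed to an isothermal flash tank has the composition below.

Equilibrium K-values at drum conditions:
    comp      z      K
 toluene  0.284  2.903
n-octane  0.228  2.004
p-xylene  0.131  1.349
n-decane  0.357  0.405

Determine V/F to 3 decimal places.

Rachford–Rice: g(V/F) = Σ zᵢ(Kᵢ−1)/(1+V/F(Kᵢ−1)) = 0.
Check two-phase: ΣzᵢKᵢ = 1.603 > 1 and Σzᵢ/Kᵢ = 1.190 > 1, so g(0) = 0.603 > 0 and g(1) = -0.190 < 0.
Newton–Raphson from V/F = 0.5:
  V/F = 0.500: g = 0.1659, g' = -0.640 → V/F = 0.759
Converged at V/F = 0.759.

V/F = 0.759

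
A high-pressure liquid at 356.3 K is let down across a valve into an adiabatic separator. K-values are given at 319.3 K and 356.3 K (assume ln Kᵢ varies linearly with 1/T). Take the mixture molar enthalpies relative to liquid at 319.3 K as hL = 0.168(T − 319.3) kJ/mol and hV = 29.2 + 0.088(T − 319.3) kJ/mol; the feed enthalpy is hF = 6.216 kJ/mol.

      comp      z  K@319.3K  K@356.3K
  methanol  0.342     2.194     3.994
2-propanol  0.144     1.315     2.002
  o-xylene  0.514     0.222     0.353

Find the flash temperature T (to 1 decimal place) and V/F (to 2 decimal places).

T = 325.6 K, V/F = 0.18

Adiabatic flash: solve Rachford–Rice at each trial T, then check hF = ψ·hV(T) + (1−ψ)·hL(T).
  T = 319.3 K: K = (2.194, 1.315, 0.222), RR gives ψ = 0.068, H_out = 1.980 kJ/mol
  T = 356.3 K: K = (3.994, 2.002, 0.353), RR gives ψ = 0.514, H_out = 19.711 kJ/mol
  T = 337.8 K: K = (3.009, 1.641, 0.284), RR gives ψ = 0.337, H_out = 12.454 kJ/mol
  T = 328.6 K: K = (2.583, 1.475, 0.252), RR gives ψ = 0.223, H_out = 7.922 kJ/mol
  T = 324.0 K: K = (2.386, 1.395, 0.237), RR gives ψ = 0.154, H_out = 5.214 kJ/mol
  T = 326.3 K: K = (2.483, 1.434, 0.244), RR gives ψ = 0.190, H_out = 6.615 kJ/mol
Linear interpolation between T = 324.0 (H_out = 5.214) and T = 326.3 (H_out = 6.615) on hF = 6.216 gives T ≈ 325.6 K, at which ψ = 0.18.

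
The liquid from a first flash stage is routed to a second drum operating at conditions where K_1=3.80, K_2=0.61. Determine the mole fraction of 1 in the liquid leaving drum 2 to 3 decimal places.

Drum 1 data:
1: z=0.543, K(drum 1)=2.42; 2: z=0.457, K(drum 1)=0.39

x_1 (drum 2) = 0.122

Drum 1:
Binary case is linear: z₁(K₁−1)(1+ψ₁(K₂−1)) + z₂(K₂−1)(1+ψ₁(K₁−1)) = 0
⇒ ψ₁ = [z₁(K₁−1)+z₂(K₂−1)] / [−(K₁−1)(K₂−1)] = 0.4923/0.8662 = 0.568
Drum-1 compositions:
  1: x = 0.300, y = 0.727
  2: x = 0.700, y = 0.273
Drum-2 feed = drum-1 liquid: z₂ = (0.3005, 0.6995).
Drum 2:
Let ψ₂ = V/F and solve Σ zᵢ(Kᵢ−1)/(1+ψ₂(Kᵢ−1)) = 0.
Feasibility: ΣzᵢKᵢ = 1.569, Σzᵢ/Kᵢ = 1.226 — both > 1, two phases present.
Binary case is linear: z₁(K₁−1)(1+ψ₂(K₂−1)) + z₂(K₂−1)(1+ψ₂(K₁−1)) = 0
⇒ ψ₂ = [z₁(K₁−1)+z₂(K₂−1)] / [−(K₁−1)(K₂−1)] = 0.5686/1.0920 = 0.521
  1: x = 0.122, y = 0.465
  2: x = 0.878, y = 0.535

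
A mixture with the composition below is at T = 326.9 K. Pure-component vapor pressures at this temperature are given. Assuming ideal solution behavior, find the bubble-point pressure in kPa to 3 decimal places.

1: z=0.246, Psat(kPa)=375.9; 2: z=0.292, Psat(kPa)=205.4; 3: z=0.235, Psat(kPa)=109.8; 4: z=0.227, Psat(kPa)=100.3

At the bubble point ψ → 0, so ΣzᵢKᵢ = 1 with Kᵢ = Pᵢˢᵃᵗ/P ⇒ P = ΣzᵢPᵢˢᵃᵗ.
P = 0.246·375.9 + 0.292·205.4 + 0.235·109.8 + 0.227·100.3 = 201.019 kPa

Pbub = 201.019 kPa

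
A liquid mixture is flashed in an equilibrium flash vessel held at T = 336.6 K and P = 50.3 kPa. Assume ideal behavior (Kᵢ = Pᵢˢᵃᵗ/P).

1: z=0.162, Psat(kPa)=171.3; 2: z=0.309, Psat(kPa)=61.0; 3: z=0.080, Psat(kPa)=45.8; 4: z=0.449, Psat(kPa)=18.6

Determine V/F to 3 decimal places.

Raoult's law: Kᵢ = Pᵢˢᵃᵗ/P = Pᵢˢᵃᵗ/50.3.
  K_1 = 171.3/50.3 = 3.40557, K_2 = 61.0/50.3 = 1.21272, K_3 = 45.8/50.3 = 0.91054, K_4 = 18.6/50.3 = 0.36978
Rachford–Rice: g(V/F) = Σ zᵢ(Kᵢ−1)/(1+V/F(Kᵢ−1)) = 0.
Feasibility: ΣzᵢKᵢ = 1.165, Σzᵢ/Kᵢ = 1.604 — both > 1, two phases present.
Iterate (Newton) starting at V/F = 0.68:
  V/F = 0.680: g = -0.2975, g' = -0.692 → V/F = 0.250
  V/F = 0.250: g = -0.0377, g' = -0.630 → V/F = 0.191
  V/F = 0.191: g = 0.0015, g' = -0.685 → V/F = 0.193
Converged at V/F = 0.193.

V/F = 0.193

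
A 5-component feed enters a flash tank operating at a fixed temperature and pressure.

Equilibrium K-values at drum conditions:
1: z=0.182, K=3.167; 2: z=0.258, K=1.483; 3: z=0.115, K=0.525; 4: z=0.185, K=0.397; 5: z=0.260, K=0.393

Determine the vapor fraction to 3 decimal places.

Newton–Raphson from ψ = 0.5:
  ψ = 0.500: g = -0.1683, g' = -0.616 → ψ = 0.227
  ψ = 0.227: g = 0.0033, g' = -0.685 → ψ = 0.232
Converged at ψ = 0.232.

ψ = 0.232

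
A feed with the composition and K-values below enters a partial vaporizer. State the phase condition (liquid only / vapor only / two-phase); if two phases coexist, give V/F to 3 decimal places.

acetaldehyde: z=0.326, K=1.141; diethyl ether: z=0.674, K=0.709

ΣzᵢKᵢ = 0.850; Σzᵢ/Kᵢ = 1.236.
Since ΣzᵢKᵢ < 1 the mixture is below its bubble point — single liquid phase.

liquid only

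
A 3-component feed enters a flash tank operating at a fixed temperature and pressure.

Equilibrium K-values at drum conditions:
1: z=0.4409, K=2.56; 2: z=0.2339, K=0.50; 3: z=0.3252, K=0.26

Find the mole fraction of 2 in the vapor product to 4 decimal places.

Rachford–Rice: g(V/F) = Σ zᵢ(Kᵢ−1)/(1+V/F(Kᵢ−1)) = 0.
Check two-phase: ΣzᵢKᵢ = 1.3302 > 1 and Σzᵢ/Kᵢ = 1.8908 > 1, so g(0) = 0.3302 > 0 and g(1) = -0.8908 < 0.
Newton iteration, V/F⁰ = 0.53:
  V/F = 0.5300: g = -0.17854, g' = -0.9118 → V/F = 0.3342
  V/F = 0.3342: g = -0.00802, g' = -0.8622 → V/F = 0.3249
Converged at V/F = 0.3249.
Compositions from xᵢ = zᵢ/(1+V/F(Kᵢ−1)), yᵢ = Kᵢxᵢ:
  1: x = 0.2926, y = 0.7491
  2: x = 0.2793, y = 0.1396
  3: x = 0.4281, y = 0.1113

y_2 = 0.1396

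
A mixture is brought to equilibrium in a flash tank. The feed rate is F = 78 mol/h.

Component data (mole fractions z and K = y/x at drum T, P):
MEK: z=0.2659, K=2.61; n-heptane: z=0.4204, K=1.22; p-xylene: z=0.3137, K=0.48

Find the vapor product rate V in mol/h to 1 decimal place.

Newton iteration, β⁰ = 0.5:
  β = 0.5000: g = 0.10006, g' = -0.3830 → β = 0.7613
  β = 0.7613: g = 0.00156, g' = -0.3865 → β = 0.7653
Converged at β = 0.7653.
Then V = β·F = 0.7653·78 = 59.7 mol/h and L = F − V = 18.3 mol/h.

V = 59.7 mol/h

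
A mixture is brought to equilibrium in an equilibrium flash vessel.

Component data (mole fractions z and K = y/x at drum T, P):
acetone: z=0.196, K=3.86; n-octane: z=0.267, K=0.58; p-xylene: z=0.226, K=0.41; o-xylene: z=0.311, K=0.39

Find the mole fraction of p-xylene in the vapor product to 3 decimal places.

y_p-xylene = 0.097

Let ψ = V/F and solve Σ zᵢ(Kᵢ−1)/(1+ψ(Kᵢ−1)) = 0.
g(0) = ΣzᵢKᵢ − 1 = 0.125 and g(1) = 1 − Σzᵢ/Kᵢ = -0.860, so a root lies in (0, 1).
Iterate (Newton) starting at ψ = 0.5:
  ψ = 0.500: g = -0.3734, g' = -0.745 → ψ = 0.000
  ψ = 0.000: g = 0.1254, g' = -1.845 → ψ = 0.068
  ψ = 0.068: g = 0.0171, g' = -1.385 → ψ = 0.080
  ψ = 0.080: g = 0.0004, g' = -1.325 → ψ = 0.081
Converged at ψ = 0.081.
Compositions from xᵢ = zᵢ/(1+ψ(Kᵢ−1)), yᵢ = Kᵢxᵢ:
  acetone: x = 0.159, y = 0.615
  n-octane: x = 0.276, y = 0.160
  p-xylene: x = 0.237, y = 0.097
  o-xylene: x = 0.327, y = 0.128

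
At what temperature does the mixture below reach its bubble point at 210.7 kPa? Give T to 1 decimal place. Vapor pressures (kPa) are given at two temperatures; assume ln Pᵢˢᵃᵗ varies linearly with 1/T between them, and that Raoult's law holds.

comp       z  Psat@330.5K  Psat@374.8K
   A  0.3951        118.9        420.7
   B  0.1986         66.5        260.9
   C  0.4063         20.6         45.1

Bubble-point temperature: ΣzᵢPᵢˢᵃᵗ(T) = P. Interpolate ln Pᵢˢᵃᵗ = aᵢ + bᵢ/T.
  T = 330.5 K: ΣzᵢPᵢˢᵃᵗ = 68.55 kPa
  T = 374.8 K: ΣzᵢPᵢˢᵃᵗ = 236.36 kPa
  T = 352.6 K: ΣzᵢPᵢˢᵃᵗ = 131.76 kPa
  T = 363.7 K: ΣzᵢPᵢˢᵃᵗ = 177.95 kPa
  T = 369.2 K: ΣzᵢPᵢˢᵃᵗ = 205.23 kPa
  T = 372.0 K: ΣzᵢPᵢˢᵃᵗ = 220.35 kPa
Interpolating between 369.2 K and 372.0 K gives T ≈ 370.2 K.

T = 370.2 K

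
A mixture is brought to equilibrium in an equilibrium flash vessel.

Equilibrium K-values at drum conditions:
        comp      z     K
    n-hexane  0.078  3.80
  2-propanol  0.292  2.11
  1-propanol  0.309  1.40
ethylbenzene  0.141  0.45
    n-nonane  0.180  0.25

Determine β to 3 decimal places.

Material balance + equilibrium reduce to Σ zᵢ(Kᵢ−1)/(1+β(Kᵢ−1)) = 0.
Check two-phase: ΣzᵢKᵢ = 1.454 > 1 and Σzᵢ/Kᵢ = 1.413 > 1, so g(0) = 0.454 > 0 and g(1) = -0.413 < 0.
Newton iteration, β⁰ = 0.5:
  β = 0.500: g = 0.0795, g' = -0.630 → β = 0.626
  β = 0.626: g = -0.0035, g' = -0.697 → β = 0.621
Converged at β = 0.621.

β = 0.621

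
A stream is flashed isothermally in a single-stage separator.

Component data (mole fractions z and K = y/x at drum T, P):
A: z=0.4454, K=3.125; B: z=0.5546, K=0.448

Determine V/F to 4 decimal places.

Binary case is linear: z₁(K₁−1)(1+V/F(K₂−1)) + z₂(K₂−1)(1+V/F(K₁−1)) = 0
⇒ V/F = [z₁(K₁−1)+z₂(K₂−1)] / [−(K₁−1)(K₂−1)] = 0.64034/1.17300 = 0.5459

V/F = 0.5459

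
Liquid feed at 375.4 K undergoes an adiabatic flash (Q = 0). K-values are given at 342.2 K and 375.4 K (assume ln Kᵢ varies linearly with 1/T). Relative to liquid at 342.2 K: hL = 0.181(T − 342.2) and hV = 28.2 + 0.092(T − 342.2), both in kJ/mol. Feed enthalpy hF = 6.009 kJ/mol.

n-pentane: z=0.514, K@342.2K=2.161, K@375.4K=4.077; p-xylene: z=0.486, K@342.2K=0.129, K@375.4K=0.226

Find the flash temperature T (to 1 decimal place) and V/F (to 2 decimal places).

Adiabatic flash: solve Rachford–Rice at each trial T, then check hF = ψ·hV(T) + (1−ψ)·hL(T).
  T = 342.2 K: K = (2.161, 0.129), RR gives ψ = 0.172, H_out = 4.837 kJ/mol
  T = 375.4 K: K = (4.077, 0.226), RR gives ψ = 0.506, H_out = 18.787 kJ/mol
  T = 358.8 K: K = (3.012, 0.173), RR gives ψ = 0.380, H_out = 13.158 kJ/mol
  T = 350.5 K: K = (2.561, 0.150), RR gives ψ = 0.293, H_out = 9.559 kJ/mol
  T = 346.4 K: K = (2.357, 0.139), RR gives ψ = 0.239, H_out = 7.416 kJ/mol
  T = 344.3 K: K = (2.258, 0.134), RR gives ψ = 0.207, H_out = 6.184 kJ/mol
Linear interpolation between T = 342.2 (H_out = 4.837) and T = 344.3 (H_out = 6.184) on hF = 6.009 gives T ≈ 344.0 K, at which ψ = 0.20.

T = 344.0 K, V/F = 0.20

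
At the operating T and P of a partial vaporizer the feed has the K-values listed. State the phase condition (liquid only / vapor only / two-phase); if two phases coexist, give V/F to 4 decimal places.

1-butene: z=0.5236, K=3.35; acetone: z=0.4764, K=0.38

two-phase, V/F = 0.6418

ΣzᵢKᵢ = 1.9351; Σzᵢ/Kᵢ = 1.4100.
Both exceed 1, so a two-phase solution exists.
Newton iteration, ψ⁰ = 0.5:
  ψ = 0.5000: g = 0.13766, g' = -0.9959 → ψ = 0.6382
  ψ = 0.6382: g = 0.00344, g' = -0.9642 → ψ = 0.6418
Converged at ψ = 0.6418.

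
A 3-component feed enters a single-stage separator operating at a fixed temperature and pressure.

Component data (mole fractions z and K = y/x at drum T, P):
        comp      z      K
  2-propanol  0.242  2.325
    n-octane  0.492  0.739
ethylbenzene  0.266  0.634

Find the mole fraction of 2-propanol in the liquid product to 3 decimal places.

x_2-propanol = 0.184

Material balance + equilibrium reduce to Σ zᵢ(Kᵢ−1)/(1+V/F(Kᵢ−1)) = 0.
g(0) = ΣzᵢKᵢ − 1 = 0.095 and g(1) = 1 − Σzᵢ/Kᵢ = -0.189, so a root lies in (0, 1).
Iterate (Newton) starting at V/F = 0.5:
  V/F = 0.500: g = -0.0740, g' = -0.251 → V/F = 0.206
  V/F = 0.206: g = 0.0110, g' = -0.341 → V/F = 0.238
  V/F = 0.238: g = 0.0002, g' = -0.326 → V/F = 0.239
Converged at V/F = 0.239.
Compositions from xᵢ = zᵢ/(1+V/F(Kᵢ−1)), yᵢ = Kᵢxᵢ:
  2-propanol: x = 0.184, y = 0.427
  n-octane: x = 0.525, y = 0.388
  ethylbenzene: x = 0.291, y = 0.185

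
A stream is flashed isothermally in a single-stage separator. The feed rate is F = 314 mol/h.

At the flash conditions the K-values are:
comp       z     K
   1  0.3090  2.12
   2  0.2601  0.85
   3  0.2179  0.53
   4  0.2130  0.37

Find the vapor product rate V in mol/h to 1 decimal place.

V = 45.7 mol/h

Material balance + equilibrium reduce to Σ zᵢ(Kᵢ−1)/(1+ψ(Kᵢ−1)) = 0.
Check two-phase: ΣzᵢKᵢ = 1.0705 > 1 and Σzᵢ/Kᵢ = 1.4386 > 1, so g(0) = 0.0705 > 0 and g(1) = -0.4386 < 0.
Newton–Raphson from ψ = 0.64:
  ψ = 0.6400: g = -0.21289, g' = -0.4745 → ψ = 0.1913
  ψ = 0.1913: g = -0.02027, g' = -0.4365 → ψ = 0.1449
  ψ = 0.1449: g = 0.00032, g' = -0.4509 → ψ = 0.1456
Converged at ψ = 0.1456.
Then V = ψ·F = 0.1456·314 = 45.7 mol/h and L = F − V = 268.3 mol/h.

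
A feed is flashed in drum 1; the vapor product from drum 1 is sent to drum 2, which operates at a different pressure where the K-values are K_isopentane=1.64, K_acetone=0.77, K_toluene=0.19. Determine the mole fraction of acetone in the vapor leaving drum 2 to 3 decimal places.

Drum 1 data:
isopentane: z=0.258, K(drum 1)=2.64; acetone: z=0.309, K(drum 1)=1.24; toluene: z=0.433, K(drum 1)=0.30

Drum 1:
Newton–Raphson from ψ₁ = 0.57:
  ψ₁ = 0.570: g = -0.2204, g' = -0.787 → ψ₁ = 0.290
  ψ₁ = 0.290: g = -0.0241, g' = -0.668 → ψ₁ = 0.254
Converged at ψ₁ = 0.254.
Drum-1 compositions:
  isopentane: x = 0.182, y = 0.481
  acetone: x = 0.291, y = 0.361
  toluene: x = 0.527, y = 0.158
Drum-2 feed = drum-1 vapor: z₂ = (0.4809, 0.3612, 0.1580).
Drum 2:
Newton iteration, ψ₂⁰ = 0.6:
  ψ₂ = 0.600: g = -0.1230, g' = -0.521 → ψ₂ = 0.364
  ψ₂ = 0.364: g = -0.0225, g' = -0.361 → ψ₂ = 0.302
  ψ₂ = 0.302: g = -0.0006, g' = -0.342 → ψ₂ = 0.300
Converged at ψ₂ = 0.300.
  isopentane: x = 0.403, y = 0.662
  acetone: x = 0.388, y = 0.299
  toluene: x = 0.209, y = 0.040

y_acetone (drum 2) = 0.299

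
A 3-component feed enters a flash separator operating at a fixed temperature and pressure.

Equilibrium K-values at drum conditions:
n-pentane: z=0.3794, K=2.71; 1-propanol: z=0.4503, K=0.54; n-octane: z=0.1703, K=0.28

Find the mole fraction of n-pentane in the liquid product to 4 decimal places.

x_n-pentane = 0.2391

Let β = V/F and solve Σ zᵢ(Kᵢ−1)/(1+β(Kᵢ−1)) = 0.
Check two-phase: ΣzᵢKᵢ = 1.3190 > 1 and Σzᵢ/Kᵢ = 1.5821 > 1, so g(0) = 0.3190 > 0 and g(1) = -0.5821 < 0.
Iterate (Newton) starting at β = 0.31:
  β = 0.3100: g = 0.02457, g' = -0.7498 → β = 0.3428
  β = 0.3428: g = 0.00032, g' = -0.7309 → β = 0.3432
Converged at β = 0.3432.
Compositions from xᵢ = zᵢ/(1+β(Kᵢ−1)), yᵢ = Kᵢxᵢ:
  n-pentane: x = 0.2391, y = 0.6479
  1-propanol: x = 0.5347, y = 0.2887
  n-octane: x = 0.2262, y = 0.0633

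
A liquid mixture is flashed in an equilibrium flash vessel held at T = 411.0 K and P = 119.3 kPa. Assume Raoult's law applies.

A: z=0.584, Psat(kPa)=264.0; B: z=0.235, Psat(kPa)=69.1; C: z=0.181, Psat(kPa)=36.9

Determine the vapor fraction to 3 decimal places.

ψ = 0.701

Raoult's law: Kᵢ = Pᵢˢᵃᵗ/P = Pᵢˢᵃᵗ/119.3.
  K_A = 264.0/119.3 = 2.21291, K_B = 69.1/119.3 = 0.57921, K_C = 36.9/119.3 = 0.30930
Rachford–Rice: g(ψ) = Σ zᵢ(Kᵢ−1)/(1+ψ(Kᵢ−1)) = 0.
Check two-phase: ΣzᵢKᵢ = 1.484 > 1 and Σzᵢ/Kᵢ = 1.255 > 1, so g(0) = 0.484 > 0 and g(1) = -0.255 < 0.
Iterate (Newton) starting at ψ = 0.5:
  ψ = 0.500: g = 0.1247, g' = -0.601 → ψ = 0.707
  ψ = 0.707: g = -0.0041, g' = -0.663 → ψ = 0.701
Converged at ψ = 0.701.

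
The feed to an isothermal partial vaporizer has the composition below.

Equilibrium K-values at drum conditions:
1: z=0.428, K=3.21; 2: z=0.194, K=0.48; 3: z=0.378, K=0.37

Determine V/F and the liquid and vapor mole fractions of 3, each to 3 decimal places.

Newton iteration, V/F⁰ = 0.5:
  V/F = 0.500: g = -0.0346, g' = -0.887 → V/F = 0.461
Converged at V/F = 0.461.
Compositions from xᵢ = zᵢ/(1+V/F(Kᵢ−1)), yᵢ = Kᵢxᵢ:
  1: x = 0.212, y = 0.680
  2: x = 0.255, y = 0.123
  3: x = 0.533, y = 0.197

V/F = 0.461, x_3 = 0.533, y_3 = 0.197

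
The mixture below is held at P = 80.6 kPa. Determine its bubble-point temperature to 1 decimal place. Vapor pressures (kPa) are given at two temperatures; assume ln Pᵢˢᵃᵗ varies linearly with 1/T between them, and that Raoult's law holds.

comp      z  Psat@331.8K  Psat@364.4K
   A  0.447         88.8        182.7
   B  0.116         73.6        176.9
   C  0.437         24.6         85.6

T = 343.1 K

Bubble-point temperature: ΣzᵢPᵢˢᵃᵗ(T) = P. Interpolate ln Pᵢˢᵃᵗ = aᵢ + bᵢ/T.
  T = 331.8 K: ΣzᵢPᵢˢᵃᵗ = 58.98 kPa
  T = 364.4 K: ΣzᵢPᵢˢᵃᵗ = 139.59 kPa
  T = 348.1 K: ΣzᵢPᵢˢᵃᵗ = 92.06 kPa
  T = 340.0 K: ΣzᵢPᵢˢᵃᵗ = 74.08 kPa
  T = 344.1 K: ΣzᵢPᵢˢᵃᵗ = 82.77 kPa
  T = 342.1 K: ΣzᵢPᵢˢᵃᵗ = 78.43 kPa
Interpolating between 342.1 K and 344.1 K gives T ≈ 343.1 K.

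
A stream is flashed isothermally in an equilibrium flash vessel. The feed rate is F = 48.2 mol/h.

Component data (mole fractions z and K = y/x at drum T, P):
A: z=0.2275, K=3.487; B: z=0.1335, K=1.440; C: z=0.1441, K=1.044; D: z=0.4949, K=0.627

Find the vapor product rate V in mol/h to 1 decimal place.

V = 34.9 mol/h

Material balance + equilibrium reduce to Σ zᵢ(Kᵢ−1)/(1+β(Kᵢ−1)) = 0.
Check two-phase: ΣzᵢKᵢ = 1.4463 > 1 and Σzᵢ/Kᵢ = 1.0853 > 1, so g(0) = 0.4463 > 0 and g(1) = -0.0853 < 0.
Newton iteration, β⁰ = 0.58:
  β = 0.5800: g = 0.04907, g' = -0.3647 → β = 0.7146
  β = 0.7146: g = 0.00289, g' = -0.3257 → β = 0.7234
  β = 0.7234: g = 0.00001, g' = -0.3239 → β = 0.7235
Converged at β = 0.7235.
Then V = β·F = 0.7235·48.2 = 34.9 mol/h and L = F − V = 13.3 mol/h.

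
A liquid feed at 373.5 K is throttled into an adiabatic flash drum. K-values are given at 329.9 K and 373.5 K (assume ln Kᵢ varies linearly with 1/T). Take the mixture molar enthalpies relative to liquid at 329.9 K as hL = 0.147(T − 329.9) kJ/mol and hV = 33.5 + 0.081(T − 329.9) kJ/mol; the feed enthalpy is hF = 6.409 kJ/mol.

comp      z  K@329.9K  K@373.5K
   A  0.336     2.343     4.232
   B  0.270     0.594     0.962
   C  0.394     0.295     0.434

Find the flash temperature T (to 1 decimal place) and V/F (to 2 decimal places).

Adiabatic flash: solve Rachford–Rice at each trial T, then check hF = ψ·hV(T) + (1−ψ)·hL(T).
  T = 329.9 K: K = (2.343, 0.594, 0.295), RR gives ψ = 0.080, H_out = 2.671 kJ/mol
  T = 373.5 K: K = (4.232, 0.962, 0.434), RR gives ψ = 0.631, H_out = 25.727 kJ/mol
  T = 351.7 K: K = (3.207, 0.767, 0.362), RR gives ψ = 0.383, H_out = 15.498 kJ/mol
  T = 340.8 K: K = (2.755, 0.678, 0.328), RR gives ψ = 0.246, H_out = 9.673 kJ/mol
  T = 335.4 K: K = (2.546, 0.636, 0.311), RR gives ψ = 0.169, H_out = 6.408 kJ/mol
  T = 338.1 K: K = (2.649, 0.657, 0.320), RR gives ψ = 0.209, H_out = 8.082 kJ/mol
  T = 336.8 K: K = (2.599, 0.646, 0.316), RR gives ψ = 0.190, H_out = 7.287 kJ/mol
Linear interpolation between T = 335.4 (H_out = 6.408) and T = 336.8 (H_out = 7.287) on hF = 6.409 gives T ≈ 335.4 K, at which ψ = 0.17.

T = 335.4 K, V/F = 0.17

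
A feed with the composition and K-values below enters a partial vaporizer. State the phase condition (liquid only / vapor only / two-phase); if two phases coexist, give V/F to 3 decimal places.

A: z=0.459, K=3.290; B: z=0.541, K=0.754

ΣzᵢKᵢ = 1.918; Σzᵢ/Kᵢ = 0.857.
Since Σzᵢ/Kᵢ < 1 the mixture is above its dew point — single vapor phase.

vapor only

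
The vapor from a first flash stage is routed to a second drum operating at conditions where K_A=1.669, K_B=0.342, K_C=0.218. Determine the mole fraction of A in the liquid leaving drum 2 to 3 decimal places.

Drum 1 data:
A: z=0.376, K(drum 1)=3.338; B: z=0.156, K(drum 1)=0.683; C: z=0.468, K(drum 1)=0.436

x_A (drum 2) = 0.527

Drum 1:
Material balance + equilibrium reduce to Σ zᵢ(Kᵢ−1)/(1+ψ₁(Kᵢ−1)) = 0.
g(0) = ΣzᵢKᵢ − 1 = 0.566 and g(1) = 1 − Σzᵢ/Kᵢ = -0.414, so a root lies in (0, 1).
Iterate (Newton) starting at ψ₁ = 0.5:
  ψ₁ = 0.500: g = -0.0211, g' = -0.748 → ψ₁ = 0.472
Converged at ψ₁ = 0.472.
Drum-1 compositions:
  A: x = 0.179, y = 0.597
  B: x = 0.183, y = 0.125
  C: x = 0.638, y = 0.278
Drum-2 feed = drum-1 vapor: z₂ = (0.5966, 0.1253, 0.2781).
Drum 2:
Material balance + equilibrium reduce to Σ zᵢ(Kᵢ−1)/(1+ψ₂(Kᵢ−1)) = 0.
Feasibility: ΣzᵢKᵢ = 1.099, Σzᵢ/Kᵢ = 1.999 — both > 1, two phases present.
Iterate (Newton) starting at ψ₂ = 0.33:
  ψ₂ = 0.330: g = -0.0715, g' = -0.577 → ψ₂ = 0.206
  ψ₂ = 0.206: g = -0.0038, g' = -0.521 → ψ₂ = 0.199
Converged at ψ₂ = 0.199.
  A: x = 0.527, y = 0.879
  B: x = 0.144, y = 0.049
  C: x = 0.329, y = 0.072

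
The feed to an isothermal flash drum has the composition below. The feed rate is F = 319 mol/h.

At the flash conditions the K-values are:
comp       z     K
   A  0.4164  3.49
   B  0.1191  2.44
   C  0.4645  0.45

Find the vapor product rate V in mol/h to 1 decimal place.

Material balance + equilibrium reduce to Σ zᵢ(Kᵢ−1)/(1+V/F(Kᵢ−1)) = 0.
Feasibility: ΣzᵢKᵢ = 1.9529, Σzᵢ/Kᵢ = 1.2003 — both > 1, two phases present.
Newton–Raphson from V/F = 0.5:
  V/F = 0.5000: g = 0.20917, g' = -0.8630 → V/F = 0.7424
  V/F = 0.7424: g = 0.01512, g' = -0.7772 → V/F = 0.7618
Converged at V/F = 0.7618.
Then V = V/F·F = 0.7618·319 = 243.0 mol/h and L = F − V = 76.0 mol/h.

V = 243.0 mol/h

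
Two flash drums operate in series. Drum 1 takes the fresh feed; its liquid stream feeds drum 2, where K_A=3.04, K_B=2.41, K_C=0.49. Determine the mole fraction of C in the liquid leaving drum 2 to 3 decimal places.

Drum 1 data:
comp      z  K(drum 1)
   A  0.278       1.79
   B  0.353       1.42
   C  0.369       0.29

Drum 1:
Let ψ₁ = V/F and solve Σ zᵢ(Kᵢ−1)/(1+ψ₁(Kᵢ−1)) = 0.
Check two-phase: ΣzᵢKᵢ = 1.106 > 1 and Σzᵢ/Kᵢ = 1.676 > 1, so g(0) = 0.106 > 0 and g(1) = -0.676 < 0.
Newton–Raphson from ψ₁ = 0.5:
  ψ₁ = 0.500: g = -0.1262, g' = -0.579 → ψ₁ = 0.282
  ψ₁ = 0.282: g = -0.0154, g' = -0.457 → ψ₁ = 0.248
Converged at ψ₁ = 0.248.
Drum-1 compositions:
  A: x = 0.232, y = 0.416
  B: x = 0.320, y = 0.454
  C: x = 0.448, y = 0.130
Drum-2 feed = drum-1 liquid: z₂ = (0.2325, 0.3197, 0.4478).
Drum 2:
Newton–Raphson from ψ₂ = 0.66:
  ψ₂ = 0.660: g = 0.0914, g' = -0.611 → ψ₂ = 0.810
Converged at ψ₂ = 0.810.
  A: x = 0.088, y = 0.266
  B: x = 0.149, y = 0.360
  C: x = 0.763, y = 0.374

x_C (drum 2) = 0.763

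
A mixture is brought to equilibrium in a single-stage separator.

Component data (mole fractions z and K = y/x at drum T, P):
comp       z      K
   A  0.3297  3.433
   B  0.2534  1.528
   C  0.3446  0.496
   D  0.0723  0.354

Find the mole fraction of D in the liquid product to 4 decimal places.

Material balance + equilibrium reduce to Σ zᵢ(Kᵢ−1)/(1+ψ(Kᵢ−1)) = 0.
Feasibility: ΣzᵢKᵢ = 1.7156, Σzᵢ/Kᵢ = 1.1609 — both > 1, two phases present.
Newton iteration, ψ⁰ = 0.5:
  ψ = 0.5000: g = 0.16657, g' = -0.6637 → ψ = 0.7510
  ψ = 0.7510: g = 0.00939, g' = -0.6208 → ψ = 0.7661
  ψ = 0.7661: g = -0.00003, g' = -0.6243 → ψ = 0.7660
Converged at ψ = 0.7660.
Compositions from xᵢ = zᵢ/(1+ψ(Kᵢ−1)), yᵢ = Kᵢxᵢ:
  A: x = 0.1151, y = 0.3952
  B: x = 0.1804, y = 0.2757
  C: x = 0.5613, y = 0.2784
  D: x = 0.1431, y = 0.0507

x_D = 0.1431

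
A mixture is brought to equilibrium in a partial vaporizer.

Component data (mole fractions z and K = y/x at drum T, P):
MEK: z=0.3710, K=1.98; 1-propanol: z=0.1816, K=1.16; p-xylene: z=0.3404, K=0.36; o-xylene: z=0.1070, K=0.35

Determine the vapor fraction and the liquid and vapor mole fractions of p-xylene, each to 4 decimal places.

ψ = 0.2048, x_p-xylene = 0.3917, y_p-xylene = 0.1410

Rachford–Rice: g(ψ) = Σ zᵢ(Kᵢ−1)/(1+ψ(Kᵢ−1)) = 0.
Check two-phase: ΣzᵢKᵢ = 1.1052 > 1 and Σzᵢ/Kᵢ = 1.5952 > 1, so g(0) = 0.1052 > 0 and g(1) = -0.5952 < 0.
Newton iteration, ψ⁰ = 0.6:
  ψ = 0.6000: g = -0.21221, g' = -0.6341 → ψ = 0.2653
  ψ = 0.2653: g = -0.03004, g' = -0.4970 → ψ = 0.2049
  ψ = 0.2049: g = -0.00005, g' = -0.4963 → ψ = 0.2048
Converged at ψ = 0.2048.
Compositions from xᵢ = zᵢ/(1+ψ(Kᵢ−1)), yᵢ = Kᵢxᵢ:
  MEK: x = 0.3090, y = 0.6118
  1-propanol: x = 0.1758, y = 0.2040
  p-xylene: x = 0.3917, y = 0.1410
  o-xylene: x = 0.1234, y = 0.0432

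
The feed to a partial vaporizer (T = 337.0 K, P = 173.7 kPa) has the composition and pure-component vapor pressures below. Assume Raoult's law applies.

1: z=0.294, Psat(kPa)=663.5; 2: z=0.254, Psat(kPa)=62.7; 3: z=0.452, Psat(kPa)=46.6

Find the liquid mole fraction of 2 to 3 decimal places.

Raoult's law: Kᵢ = Pᵢˢᵃᵗ/P = Pᵢˢᵃᵗ/173.7.
  K_1 = 663.5/173.7 = 3.81980, K_2 = 62.7/173.7 = 0.36097, K_3 = 46.6/173.7 = 0.26828
Let ψ = V/F and solve Σ zᵢ(Kᵢ−1)/(1+ψ(Kᵢ−1)) = 0.
g(0) = ΣzᵢKᵢ − 1 = 0.336 and g(1) = 1 − Σzᵢ/Kᵢ = -1.465, so a root lies in (0, 1).
Newton iteration, ψ⁰ = 0.41:
  ψ = 0.410: g = -0.3079, g' = -1.187 → ψ = 0.151
  ψ = 0.151: g = 0.0306, g' = -1.584 → ψ = 0.170
Converged at ψ = 0.170.
Compositions from xᵢ = zᵢ/(1+ψ(Kᵢ−1)), yᵢ = Kᵢxᵢ:
  1: x = 0.199, y = 0.759
  2: x = 0.285, y = 0.103
  3: x = 0.516, y = 0.139

x_2 = 0.285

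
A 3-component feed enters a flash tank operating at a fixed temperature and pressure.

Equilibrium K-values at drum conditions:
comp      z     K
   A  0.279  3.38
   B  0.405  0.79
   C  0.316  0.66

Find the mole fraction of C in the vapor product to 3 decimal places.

Newton iteration, ψ⁰ = 0.5:
  ψ = 0.500: g = 0.0787, g' = -0.405 → ψ = 0.694
  ψ = 0.694: g = 0.0101, g' = -0.312 → ψ = 0.727
Converged at ψ = 0.727.
Compositions from xᵢ = zᵢ/(1+ψ(Kᵢ−1)), yᵢ = Kᵢxᵢ:
  A: x = 0.102, y = 0.345
  B: x = 0.478, y = 0.378
  C: x = 0.420, y = 0.277

y_C = 0.277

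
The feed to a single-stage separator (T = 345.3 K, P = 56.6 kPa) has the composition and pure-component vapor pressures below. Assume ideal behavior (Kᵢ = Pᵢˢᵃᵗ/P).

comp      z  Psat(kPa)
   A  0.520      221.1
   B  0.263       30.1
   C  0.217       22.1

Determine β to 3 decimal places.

Raoult's law: Kᵢ = Pᵢˢᵃᵗ/P = Pᵢˢᵃᵗ/56.6.
  K_A = 221.1/56.6 = 3.90636, K_B = 30.1/56.6 = 0.53180, K_C = 22.1/56.6 = 0.39046
Material balance + equilibrium reduce to Σ zᵢ(Kᵢ−1)/(1+β(Kᵢ−1)) = 0.
Feasibility: ΣzᵢKᵢ = 2.256, Σzᵢ/Kᵢ = 1.183 — both > 1, two phases present.
Iterate (Newton) starting at β = 0.5:
  β = 0.500: g = 0.2650, g' = -0.995 → β = 0.766
  β = 0.766: g = 0.0280, g' = -0.846 → β = 0.799
Converged at β = 0.799.

β = 0.799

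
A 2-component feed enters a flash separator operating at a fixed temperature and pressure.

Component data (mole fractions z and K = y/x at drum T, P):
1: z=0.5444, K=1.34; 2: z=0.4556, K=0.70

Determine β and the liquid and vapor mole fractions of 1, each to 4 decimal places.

β = 0.4747, x_1 = 0.4688, y_1 = 0.6281

Material balance + equilibrium reduce to Σ zᵢ(Kᵢ−1)/(1+β(Kᵢ−1)) = 0.
Feasibility: ΣzᵢKᵢ = 1.0484, Σzᵢ/Kᵢ = 1.0571 — both > 1, two phases present.
Binary case is linear: z₁(K₁−1)(1+β(K₂−1)) + z₂(K₂−1)(1+β(K₁−1)) = 0
⇒ β = [z₁(K₁−1)+z₂(K₂−1)] / [−(K₁−1)(K₂−1)] = 0.04842/0.10200 = 0.4747
Compositions from xᵢ = zᵢ/(1+β(Kᵢ−1)), yᵢ = Kᵢxᵢ:
  1: x = 0.4688, y = 0.6281
  2: x = 0.5312, y = 0.3719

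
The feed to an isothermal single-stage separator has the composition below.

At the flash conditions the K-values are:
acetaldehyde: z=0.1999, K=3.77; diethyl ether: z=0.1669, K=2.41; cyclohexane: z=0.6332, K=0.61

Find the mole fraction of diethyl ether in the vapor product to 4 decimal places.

Let ψ = V/F and solve Σ zᵢ(Kᵢ−1)/(1+ψ(Kᵢ−1)) = 0.
Feasibility: ΣzᵢKᵢ = 1.5421, Σzᵢ/Kᵢ = 1.1603 — both > 1, two phases present.
Newton–Raphson from ψ = 0.52:
  ψ = 0.5200: g = 0.05291, g' = -0.5195 → ψ = 0.6218
  ψ = 0.6218: g = 0.00277, g' = -0.4690 → ψ = 0.6277
  ψ = 0.6277: g = 0.00001, g' = -0.4667 → ψ = 0.6278
Converged at ψ = 0.6278.
Compositions from xᵢ = zᵢ/(1+ψ(Kᵢ−1)), yᵢ = Kᵢxᵢ:
  acetaldehyde: x = 0.0730, y = 0.2752
  diethyl ether: x = 0.0885, y = 0.2134
  cyclohexane: x = 0.8385, y = 0.5115

y_diethyl ether = 0.2134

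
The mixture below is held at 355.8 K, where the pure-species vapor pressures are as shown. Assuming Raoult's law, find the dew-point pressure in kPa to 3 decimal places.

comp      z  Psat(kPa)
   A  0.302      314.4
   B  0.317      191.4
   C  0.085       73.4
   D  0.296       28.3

Pdew = 70.253 kPa

At the dew point ψ → 1, so Σzᵢ/Kᵢ = 1 with Kᵢ = Pᵢˢᵃᵗ/P ⇒ 1/P = Σzᵢ/Pᵢˢᵃᵗ.
1/P = 0.302/314.4 + 0.317/191.4 + 0.085/73.4 + 0.296/28.3 = 0.014234 ⇒ P = 70.253 kPa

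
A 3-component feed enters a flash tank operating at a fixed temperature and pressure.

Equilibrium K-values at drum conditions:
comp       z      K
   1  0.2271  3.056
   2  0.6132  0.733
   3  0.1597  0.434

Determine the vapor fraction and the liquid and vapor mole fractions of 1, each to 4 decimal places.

Newton–Raphson from ψ = 0.5:
  ψ = 0.5000: g = -0.08478, g' = -0.3912 → ψ = 0.2833
  ψ = 0.2833: g = 0.01031, g' = -0.5071 → ψ = 0.3036
  ψ = 0.3036: g = 0.00017, g' = -0.4903 → ψ = 0.3039
Converged at ψ = 0.3039.
Compositions from xᵢ = zᵢ/(1+ψ(Kᵢ−1)), yᵢ = Kᵢxᵢ:
  1: x = 0.1398, y = 0.4271
  2: x = 0.6674, y = 0.4892
  3: x = 0.1929, y = 0.0837

ψ = 0.3039, x_1 = 0.1398, y_1 = 0.4271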